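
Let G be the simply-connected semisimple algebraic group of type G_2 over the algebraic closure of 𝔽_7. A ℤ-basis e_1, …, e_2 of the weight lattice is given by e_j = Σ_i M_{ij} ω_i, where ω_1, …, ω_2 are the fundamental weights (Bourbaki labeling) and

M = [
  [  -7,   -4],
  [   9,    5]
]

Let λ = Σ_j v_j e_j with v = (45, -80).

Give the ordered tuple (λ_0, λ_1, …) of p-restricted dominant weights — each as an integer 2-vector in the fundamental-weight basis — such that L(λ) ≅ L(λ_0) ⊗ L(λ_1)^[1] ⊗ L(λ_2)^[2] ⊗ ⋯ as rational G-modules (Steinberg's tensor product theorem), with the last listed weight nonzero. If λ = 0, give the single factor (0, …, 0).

((5, 5),)

Compute c_i = Σ_j M_{ij} v_j with v = (45, -80):
  c_1 = -7*45 + -4*-80 = 5
  c_2 = 9*45 + 5*-80 = 5
Expand coordinatewise in base 7:
  c_1 = 5 = 5·7^0
  c_2 = 5 = 5·7^0
λ_0 = (5, 5)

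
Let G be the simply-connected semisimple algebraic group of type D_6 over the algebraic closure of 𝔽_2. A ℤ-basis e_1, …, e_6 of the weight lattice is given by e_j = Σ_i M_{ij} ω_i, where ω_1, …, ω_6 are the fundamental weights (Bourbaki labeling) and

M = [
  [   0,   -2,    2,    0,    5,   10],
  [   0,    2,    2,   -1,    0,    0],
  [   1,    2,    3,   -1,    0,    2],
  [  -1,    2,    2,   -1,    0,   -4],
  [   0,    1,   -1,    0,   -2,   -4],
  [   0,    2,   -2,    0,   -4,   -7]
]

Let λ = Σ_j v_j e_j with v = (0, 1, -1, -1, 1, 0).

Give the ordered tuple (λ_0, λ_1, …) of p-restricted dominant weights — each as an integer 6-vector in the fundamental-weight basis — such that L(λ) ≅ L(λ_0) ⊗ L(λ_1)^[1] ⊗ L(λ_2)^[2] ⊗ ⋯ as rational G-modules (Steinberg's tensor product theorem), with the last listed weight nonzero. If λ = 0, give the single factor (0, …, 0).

ω-coordinates c = M·v, v = (0, 1, -1, -1, 1, 0):
  c_1 = (0)·(0) + (-2)·(1) + (2)·(-1) + (0)·(-1) + (5)·(1) + (10)·(0) = 1
  c_2 = (0)·(0) + (2)·(1) + (2)·(-1) + (-1)·(-1) + (0)·(1) + (0)·(0) = 1
  c_3 = (1)·(0) + (2)·(1) + (3)·(-1) + (-1)·(-1) + (0)·(1) + (2)·(0) = 0
  c_4 = (-1)·(0) + (2)·(1) + (2)·(-1) + (-1)·(-1) + (0)·(1) + (-4)·(0) = 1
  c_5 = (0)·(0) + (1)·(1) + (-1)·(-1) + (0)·(-1) + (-2)·(1) + (-4)·(0) = 0
  c_6 = (0)·(0) + (2)·(1) + (-2)·(-1) + (0)·(-1) + (-4)·(1) + (-7)·(0) = 0
Writing each c_i in base p = 2:
  c_1 = 1 = 1·2^0
  c_2 = 1 = 1·2^0
  c_3 = 0
  c_4 = 1 = 1·2^0
  c_5 = 0
  c_6 = 0
λ_0 = (1, 1, 0, 1, 0, 0)

((1, 1, 0, 1, 0, 0),)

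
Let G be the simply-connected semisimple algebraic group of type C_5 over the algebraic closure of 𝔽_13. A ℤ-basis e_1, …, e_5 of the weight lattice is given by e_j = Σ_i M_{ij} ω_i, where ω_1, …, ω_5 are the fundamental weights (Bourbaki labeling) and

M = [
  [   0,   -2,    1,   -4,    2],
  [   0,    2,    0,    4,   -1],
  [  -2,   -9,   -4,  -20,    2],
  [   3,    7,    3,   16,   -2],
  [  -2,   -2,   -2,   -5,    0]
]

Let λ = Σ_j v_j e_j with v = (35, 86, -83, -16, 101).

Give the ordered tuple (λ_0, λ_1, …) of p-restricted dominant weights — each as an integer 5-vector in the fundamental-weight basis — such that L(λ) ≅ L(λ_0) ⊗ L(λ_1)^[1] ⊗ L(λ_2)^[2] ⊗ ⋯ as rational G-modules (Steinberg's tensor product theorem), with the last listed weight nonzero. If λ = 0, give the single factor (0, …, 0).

Compute c_i = Σ_j M_{ij} v_j with v = (35, 86, -83, -16, 101):
  c_1 = 0*35 + -2*86 + 1*-83 + -4*-16 + 2*101 = 11
  c_2 = 0*35 + 2*86 + 0*-83 + 4*-16 + -1*101 = 7
  c_3 = -2*35 + -9*86 + -4*-83 + -20*-16 + 2*101 = 10
  c_4 = 3*35 + 7*86 + 3*-83 + 16*-16 + -2*101 = 0
  c_5 = -2*35 + -2*86 + -2*-83 + -5*-16 + 0*101 = 4
Base-13 expansion of each c_i:
  c_1 = 11 = 11·13^0
  c_2 = 7 = 7·13^0
  c_3 = 10 = 10·13^0
  c_4 = 0
  c_5 = 4 = 4·13^0
λ_0 = (11, 7, 10, 0, 4)

((11, 7, 10, 0, 4),)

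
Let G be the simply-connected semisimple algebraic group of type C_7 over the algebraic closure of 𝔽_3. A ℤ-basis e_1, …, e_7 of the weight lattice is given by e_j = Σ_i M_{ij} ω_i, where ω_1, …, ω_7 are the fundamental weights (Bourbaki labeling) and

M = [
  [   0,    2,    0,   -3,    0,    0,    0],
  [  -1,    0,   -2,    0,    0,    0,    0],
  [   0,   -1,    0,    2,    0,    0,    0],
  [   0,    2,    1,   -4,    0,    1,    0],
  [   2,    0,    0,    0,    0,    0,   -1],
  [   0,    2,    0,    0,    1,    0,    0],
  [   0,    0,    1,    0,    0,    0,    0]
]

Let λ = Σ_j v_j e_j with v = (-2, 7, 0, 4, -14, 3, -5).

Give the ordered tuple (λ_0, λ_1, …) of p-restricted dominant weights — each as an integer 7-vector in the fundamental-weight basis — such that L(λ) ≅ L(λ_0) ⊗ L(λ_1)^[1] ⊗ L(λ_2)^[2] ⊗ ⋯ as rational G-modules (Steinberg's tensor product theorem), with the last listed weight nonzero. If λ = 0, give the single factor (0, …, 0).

Compute c_i = Σ_j M_{ij} v_j with v = (-2, 7, 0, 4, -14, 3, -5):
  c_1 = 0*-2 + 2*7 + 0*0 + -3*4 + 0*-14 + 0*3 + 0*-5 = 2
  c_2 = -1*-2 + 0*7 + -2*0 + 0*4 + 0*-14 + 0*3 + 0*-5 = 2
  c_3 = 0*-2 + -1*7 + 0*0 + 2*4 + 0*-14 + 0*3 + 0*-5 = 1
  c_4 = 0*-2 + 2*7 + 1*0 + -4*4 + 0*-14 + 1*3 + 0*-5 = 1
  c_5 = 2*-2 + 0*7 + 0*0 + 0*4 + 0*-14 + 0*3 + -1*-5 = 1
  c_6 = 0*-2 + 2*7 + 0*0 + 0*4 + 1*-14 + 0*3 + 0*-5 = 0
  c_7 = 0*-2 + 0*7 + 1*0 + 0*4 + 0*-14 + 0*3 + 0*-5 = 0
Expand coordinatewise in base 3:
  c_1 = 2 = 2·3^0
  c_2 = 2 = 2·3^0
  c_3 = 1 = 1·3^0
  c_4 = 1 = 1·3^0
  c_5 = 1 = 1·3^0
  c_6 = 0
  c_7 = 0
Factor λ_0 = (2, 2, 1, 1, 1, 0, 0)

((2, 2, 1, 1, 1, 0, 0),)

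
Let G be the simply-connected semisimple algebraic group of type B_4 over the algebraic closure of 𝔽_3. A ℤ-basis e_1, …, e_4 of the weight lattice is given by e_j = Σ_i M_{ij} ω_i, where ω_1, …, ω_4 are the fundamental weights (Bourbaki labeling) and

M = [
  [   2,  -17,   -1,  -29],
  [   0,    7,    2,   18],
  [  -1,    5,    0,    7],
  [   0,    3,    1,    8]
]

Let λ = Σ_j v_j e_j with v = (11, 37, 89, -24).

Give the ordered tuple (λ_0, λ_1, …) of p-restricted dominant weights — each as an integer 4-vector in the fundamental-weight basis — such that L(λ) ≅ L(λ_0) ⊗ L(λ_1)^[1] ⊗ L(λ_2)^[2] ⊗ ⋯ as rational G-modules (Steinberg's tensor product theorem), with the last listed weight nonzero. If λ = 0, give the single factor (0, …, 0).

In the fundamental-weight basis, λ has coordinates c = M·v (v = (11, 37, 89, -24)):
  c_1 = 2·11 + (-17)·(37) + (-1)·(89) + (-29)·(-24) = 0
  c_2 = 0·11 + 7·37 + 2·89 + (18)·(-24) = 5
  c_3 = (-1)·(11) + 5·37 + 0·89 + (7)·(-24) = 6
  c_4 = 0·11 + 3·37 + 1·89 + (8)·(-24) = 8
Writing each c_i in base p = 3:
  c_1 = 0
  c_2 = 5 = 2·3^0 + 1·3^1
  c_3 = 6 = 0·3^0 + 2·3^1
  c_4 = 8 = 2·3^0 + 2·3^1
p-restricted factor λ_0 = (0, 2, 0, 2)
p-restricted factor λ_1 = (0, 1, 2, 2)

((0, 2, 0, 2), (0, 1, 2, 2))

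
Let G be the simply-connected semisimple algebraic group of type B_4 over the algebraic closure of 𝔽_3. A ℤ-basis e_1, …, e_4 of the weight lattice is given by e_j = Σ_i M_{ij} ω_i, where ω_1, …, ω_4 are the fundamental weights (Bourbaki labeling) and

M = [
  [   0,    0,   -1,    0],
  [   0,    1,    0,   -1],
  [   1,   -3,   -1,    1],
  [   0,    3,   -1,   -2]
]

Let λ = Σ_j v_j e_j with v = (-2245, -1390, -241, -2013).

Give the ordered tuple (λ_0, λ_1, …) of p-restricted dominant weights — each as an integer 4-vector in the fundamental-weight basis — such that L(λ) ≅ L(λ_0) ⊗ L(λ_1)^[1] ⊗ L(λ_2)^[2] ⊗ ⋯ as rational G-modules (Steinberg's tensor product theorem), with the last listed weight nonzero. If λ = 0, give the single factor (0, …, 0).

((1, 2, 0, 1), (2, 0, 0, 2), (2, 0, 2, 1), (2, 2, 2, 0), (2, 1, 1, 1), (0, 2, 0, 0))

Converting to the ω-basis (c_i = row i of M dotted with v = (-2245, -1390, -241, -2013)):
  c_1 = 0*-2245 + 0*-1390 + -1*-241 + 0*-2013 = 241
  c_2 = 0*-2245 + 1*-1390 + 0*-241 + -1*-2013 = 623
  c_3 = 1*-2245 + -3*-1390 + -1*-241 + 1*-2013 = 153
  c_4 = 0*-2245 + 3*-1390 + -1*-241 + -2*-2013 = 97
Writing each c_i in base p = 3:
  c_1 = 241 = 1·3^0 + 2·3^1 + 2·3^2 + 2·3^3 + 2·3^4
  c_2 = 623 = 2·3^0 + 0·3^1 + 0·3^2 + 2·3^3 + 1·3^4 + 2·3^5
  c_3 = 153 = 0·3^0 + 0·3^1 + 2·3^2 + 2·3^3 + 1·3^4
  c_4 = 97 = 1·3^0 + 2·3^1 + 1·3^2 + 0·3^3 + 1·3^4
Factor λ_0 = (1, 2, 0, 1)
Factor λ_1 = (2, 0, 0, 2)
Factor λ_2 = (2, 0, 2, 1)
Factor λ_3 = (2, 2, 2, 0)
Factor λ_4 = (2, 1, 1, 1)
Factor λ_5 = (0, 2, 0, 0)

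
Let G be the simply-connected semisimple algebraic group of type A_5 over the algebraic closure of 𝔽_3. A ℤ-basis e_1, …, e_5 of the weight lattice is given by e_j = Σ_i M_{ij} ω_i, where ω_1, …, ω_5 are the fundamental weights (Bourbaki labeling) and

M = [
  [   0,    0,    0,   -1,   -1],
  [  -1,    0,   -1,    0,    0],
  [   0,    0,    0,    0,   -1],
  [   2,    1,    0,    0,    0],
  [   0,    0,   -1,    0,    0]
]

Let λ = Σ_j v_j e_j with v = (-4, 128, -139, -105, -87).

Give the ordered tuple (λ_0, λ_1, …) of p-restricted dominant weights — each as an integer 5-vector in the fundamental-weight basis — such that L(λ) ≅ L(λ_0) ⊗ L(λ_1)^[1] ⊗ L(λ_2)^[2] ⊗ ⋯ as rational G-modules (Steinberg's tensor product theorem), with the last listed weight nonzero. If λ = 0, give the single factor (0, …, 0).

In the fundamental-weight basis, λ has coordinates c = M·v (v = (-4, 128, -139, -105, -87)):
  c_1 = (0)·(-4) + (0)·(128) + (0)·(-139) + (-1)·(-105) + (-1)·(-87) = 192
  c_2 = (-1)·(-4) + (0)·(128) + (-1)·(-139) + (0)·(-105) + (0)·(-87) = 143
  c_3 = (0)·(-4) + (0)·(128) + (0)·(-139) + (0)·(-105) + (-1)·(-87) = 87
  c_4 = (2)·(-4) + (1)·(128) + (0)·(-139) + (0)·(-105) + (0)·(-87) = 120
  c_5 = (0)·(-4) + (0)·(128) + (-1)·(-139) + (0)·(-105) + (0)·(-87) = 139
Writing each c_i in base p = 3:
  c_1 = 192 = 0·3^0 + 1·3^1 + 0·3^2 + 1·3^3 + 2·3^4
  c_2 = 143 = 2·3^0 + 2·3^1 + 0·3^2 + 2·3^3 + 1·3^4
  c_3 = 87 = 0·3^0 + 2·3^1 + 0·3^2 + 0·3^3 + 1·3^4
  c_4 = 120 = 0·3^0 + 1·3^1 + 1·3^2 + 1·3^3 + 1·3^4
  c_5 = 139 = 1·3^0 + 1·3^1 + 0·3^2 + 2·3^3 + 1·3^4
p-restricted factor λ_0 = (0, 2, 0, 0, 1)
p-restricted factor λ_1 = (1, 2, 2, 1, 1)
p-restricted factor λ_2 = (0, 0, 0, 1, 0)
p-restricted factor λ_3 = (1, 2, 0, 1, 2)
p-restricted factor λ_4 = (2, 1, 1, 1, 1)

((0, 2, 0, 0, 1), (1, 2, 2, 1, 1), (0, 0, 0, 1, 0), (1, 2, 0, 1, 2), (2, 1, 1, 1, 1))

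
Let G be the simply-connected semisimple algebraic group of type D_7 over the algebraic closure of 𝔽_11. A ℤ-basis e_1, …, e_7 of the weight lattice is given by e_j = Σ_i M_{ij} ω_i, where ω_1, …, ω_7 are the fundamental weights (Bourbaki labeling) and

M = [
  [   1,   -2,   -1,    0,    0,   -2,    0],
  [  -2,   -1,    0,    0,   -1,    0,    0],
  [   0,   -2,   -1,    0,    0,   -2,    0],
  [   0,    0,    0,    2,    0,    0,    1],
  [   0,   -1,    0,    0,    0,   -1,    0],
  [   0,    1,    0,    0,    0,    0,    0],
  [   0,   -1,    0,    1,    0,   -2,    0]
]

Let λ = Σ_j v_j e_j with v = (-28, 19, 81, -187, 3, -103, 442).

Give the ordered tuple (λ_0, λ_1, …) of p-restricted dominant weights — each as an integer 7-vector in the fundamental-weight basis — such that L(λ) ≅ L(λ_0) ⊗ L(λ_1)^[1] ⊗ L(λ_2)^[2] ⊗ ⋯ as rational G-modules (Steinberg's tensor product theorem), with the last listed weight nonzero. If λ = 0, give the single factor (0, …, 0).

((4, 1, 10, 2, 7, 8, 0), (5, 3, 7, 6, 7, 1, 0))

In the fundamental-weight basis, λ has coordinates c = M·v (v = (-28, 19, 81, -187, 3, -103, 442)):
  c_1 = 1*-28 + -2*19 + -1*81 + 0*-187 + 0*3 + -2*-103 + 0*442 = 59
  c_2 = -2*-28 + -1*19 + 0*81 + 0*-187 + -1*3 + 0*-103 + 0*442 = 34
  c_3 = 0*-28 + -2*19 + -1*81 + 0*-187 + 0*3 + -2*-103 + 0*442 = 87
  c_4 = 0*-28 + 0*19 + 0*81 + 2*-187 + 0*3 + 0*-103 + 1*442 = 68
  c_5 = 0*-28 + -1*19 + 0*81 + 0*-187 + 0*3 + -1*-103 + 0*442 = 84
  c_6 = 0*-28 + 1*19 + 0*81 + 0*-187 + 0*3 + 0*-103 + 0*442 = 19
  c_7 = 0*-28 + -1*19 + 0*81 + 1*-187 + 0*3 + -2*-103 + 0*442 = 0
Expand coordinatewise in base 11:
  c_1 = 59 = 4·11^0 + 5·11^1
  c_2 = 34 = 1·11^0 + 3·11^1
  c_3 = 87 = 10·11^0 + 7·11^1
  c_4 = 68 = 2·11^0 + 6·11^1
  c_5 = 84 = 7·11^0 + 7·11^1
  c_6 = 19 = 8·11^0 + 1·11^1
  c_7 = 0
λ_0 = (4, 1, 10, 2, 7, 8, 0)
λ_1 = (5, 3, 7, 6, 7, 1, 0)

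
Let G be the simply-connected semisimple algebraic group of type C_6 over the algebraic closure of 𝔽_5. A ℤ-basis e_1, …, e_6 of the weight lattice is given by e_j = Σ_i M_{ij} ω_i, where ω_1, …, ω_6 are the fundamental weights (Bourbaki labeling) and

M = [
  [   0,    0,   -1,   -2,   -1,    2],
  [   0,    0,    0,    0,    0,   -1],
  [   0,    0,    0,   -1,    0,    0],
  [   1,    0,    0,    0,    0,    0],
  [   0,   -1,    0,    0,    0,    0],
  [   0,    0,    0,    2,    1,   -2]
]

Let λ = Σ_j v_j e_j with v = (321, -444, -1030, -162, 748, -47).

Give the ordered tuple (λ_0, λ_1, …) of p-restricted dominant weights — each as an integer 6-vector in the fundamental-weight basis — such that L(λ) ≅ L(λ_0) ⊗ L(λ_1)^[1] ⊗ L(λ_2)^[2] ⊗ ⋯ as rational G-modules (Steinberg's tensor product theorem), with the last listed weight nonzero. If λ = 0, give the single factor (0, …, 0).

((2, 2, 2, 1, 4, 3), (2, 4, 2, 4, 3, 3), (0, 1, 1, 2, 2, 0), (4, 0, 1, 2, 3, 4))

ω-coordinates c = M·v, v = (321, -444, -1030, -162, 748, -47):
  c_1 = 0·321 + (0)·(-444) + (-1)·(-1030) + (-2)·(-162) + (-1)·(748) + (2)·(-47) = 512
  c_2 = 0·321 + (0)·(-444) + (0)·(-1030) + (0)·(-162) + 0·748 + (-1)·(-47) = 47
  c_3 = 0·321 + (0)·(-444) + (0)·(-1030) + (-1)·(-162) + 0·748 + (0)·(-47) = 162
  c_4 = 1·321 + (0)·(-444) + (0)·(-1030) + (0)·(-162) + 0·748 + (0)·(-47) = 321
  c_5 = 0·321 + (-1)·(-444) + (0)·(-1030) + (0)·(-162) + 0·748 + (0)·(-47) = 444
  c_6 = 0·321 + (0)·(-444) + (0)·(-1030) + (2)·(-162) + 1·748 + (-2)·(-47) = 518
p = 5; digits c_i = Σ_j d_{ij}·5^j, 0 ≤ d_{ij} < 5:
  c_1 = 512 = 2·5^0 + 2·5^1 + 0·5^2 + 4·5^3
  c_2 = 47 = 2·5^0 + 4·5^1 + 1·5^2
  c_3 = 162 = 2·5^0 + 2·5^1 + 1·5^2 + 1·5^3
  c_4 = 321 = 1·5^0 + 4·5^1 + 2·5^2 + 2·5^3
  c_5 = 444 = 4·5^0 + 3·5^1 + 2·5^2 + 3·5^3
  c_6 = 518 = 3·5^0 + 3·5^1 + 0·5^2 + 4·5^3
λ_0 = (2, 2, 2, 1, 4, 3)
λ_1 = (2, 4, 2, 4, 3, 3)
λ_2 = (0, 1, 1, 2, 2, 0)
λ_3 = (4, 0, 1, 2, 3, 4)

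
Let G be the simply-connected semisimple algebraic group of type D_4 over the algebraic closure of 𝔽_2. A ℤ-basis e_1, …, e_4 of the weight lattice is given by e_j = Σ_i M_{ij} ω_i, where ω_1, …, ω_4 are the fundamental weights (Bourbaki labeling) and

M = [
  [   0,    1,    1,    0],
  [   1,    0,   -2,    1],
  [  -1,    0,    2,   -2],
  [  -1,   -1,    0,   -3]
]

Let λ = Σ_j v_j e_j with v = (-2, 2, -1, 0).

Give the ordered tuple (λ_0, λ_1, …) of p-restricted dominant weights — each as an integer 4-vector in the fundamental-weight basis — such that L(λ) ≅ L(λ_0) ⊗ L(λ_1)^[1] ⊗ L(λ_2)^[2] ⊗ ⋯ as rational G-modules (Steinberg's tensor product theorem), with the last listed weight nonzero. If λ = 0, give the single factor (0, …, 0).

((1, 0, 0, 0),)

In the fundamental-weight basis, λ has coordinates c = M·v (v = (-2, 2, -1, 0)):
  c_1 = (0)·(-2) + 1·2 + (1)·(-1) + 0·0 = 1
  c_2 = (1)·(-2) + 0·2 + (-2)·(-1) + 1·0 = 0
  c_3 = (-1)·(-2) + 0·2 + (2)·(-1) + (-2)·(0) = 0
  c_4 = (-1)·(-2) + (-1)·(2) + (0)·(-1) + (-3)·(0) = 0
Expand coordinatewise in base 2:
  c_1 = 1 = 1·2^0
  c_2 = 0
  c_3 = 0
  c_4 = 0
Factor λ_0 = (1, 0, 0, 0)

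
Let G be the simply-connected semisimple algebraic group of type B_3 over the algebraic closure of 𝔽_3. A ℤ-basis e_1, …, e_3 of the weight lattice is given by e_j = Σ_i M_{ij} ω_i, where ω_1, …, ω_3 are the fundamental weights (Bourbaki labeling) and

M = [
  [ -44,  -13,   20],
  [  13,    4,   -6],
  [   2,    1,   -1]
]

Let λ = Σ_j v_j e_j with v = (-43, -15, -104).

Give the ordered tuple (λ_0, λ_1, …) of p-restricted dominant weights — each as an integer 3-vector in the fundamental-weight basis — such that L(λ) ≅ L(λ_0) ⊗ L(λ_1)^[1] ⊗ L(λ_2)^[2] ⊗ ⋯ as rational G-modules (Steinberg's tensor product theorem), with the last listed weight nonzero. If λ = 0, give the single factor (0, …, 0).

((1, 2, 0), (2, 1, 1))

Change of basis e → ω: c = M·v where v = (-43, -15, -104):
  c_1 = -44*-43 + -13*-15 + 20*-104 = 7
  c_2 = 13*-43 + 4*-15 + -6*-104 = 5
  c_3 = 2*-43 + 1*-15 + -1*-104 = 3
p = 3; digits c_i = Σ_j d_{ij}·3^j, 0 ≤ d_{ij} < 3:
  c_1 = 7 = 1·3^0 + 2·3^1
  c_2 = 5 = 2·3^0 + 1·3^1
  c_3 = 3 = 0·3^0 + 1·3^1
Factor λ_0 = (1, 2, 0)
Factor λ_1 = (2, 1, 1)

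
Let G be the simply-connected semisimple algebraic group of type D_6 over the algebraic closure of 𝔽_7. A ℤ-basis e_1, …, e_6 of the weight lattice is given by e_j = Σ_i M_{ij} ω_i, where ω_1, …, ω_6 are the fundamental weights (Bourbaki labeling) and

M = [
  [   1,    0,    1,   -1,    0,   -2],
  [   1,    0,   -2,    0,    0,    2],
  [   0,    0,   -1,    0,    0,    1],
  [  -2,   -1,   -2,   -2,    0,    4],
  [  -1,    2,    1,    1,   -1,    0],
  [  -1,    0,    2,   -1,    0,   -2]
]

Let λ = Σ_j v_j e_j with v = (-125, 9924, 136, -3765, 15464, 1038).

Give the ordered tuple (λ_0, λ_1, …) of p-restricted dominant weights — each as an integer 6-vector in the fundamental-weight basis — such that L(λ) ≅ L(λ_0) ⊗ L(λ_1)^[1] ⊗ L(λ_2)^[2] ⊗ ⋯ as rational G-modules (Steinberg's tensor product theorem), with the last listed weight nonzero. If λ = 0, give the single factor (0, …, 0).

Converting to the ω-basis (c_i = row i of M dotted with v = (-125, 9924, 136, -3765, 15464, 1038)):
  c_1 = (1)·(-125) + 0·9924 + 1·136 + (-1)·(-3765) + 0·15464 + (-2)·(1038) = 1700
  c_2 = (1)·(-125) + 0·9924 + (-2)·(136) + (0)·(-3765) + 0·15464 + 2·1038 = 1679
  c_3 = (0)·(-125) + 0·9924 + (-1)·(136) + (0)·(-3765) + 0·15464 + 1·1038 = 902
  c_4 = (-2)·(-125) + (-1)·(9924) + (-2)·(136) + (-2)·(-3765) + 0·15464 + 4·1038 = 1736
  c_5 = (-1)·(-125) + 2·9924 + 1·136 + (1)·(-3765) + (-1)·(15464) + 0·1038 = 880
  c_6 = (-1)·(-125) + 0·9924 + 2·136 + (-1)·(-3765) + 0·15464 + (-2)·(1038) = 2086
Expand coordinatewise in base 7:
  c_1 = 1700 = 6·7^0 + 4·7^1 + 6·7^2 + 4·7^3
  c_2 = 1679 = 6·7^0 + 1·7^1 + 6·7^2 + 4·7^3
  c_3 = 902 = 6·7^0 + 2·7^1 + 4·7^2 + 2·7^3
  c_4 = 1736 = 0·7^0 + 3·7^1 + 0·7^2 + 5·7^3
  c_5 = 880 = 5·7^0 + 6·7^1 + 3·7^2 + 2·7^3
  c_6 = 2086 = 0·7^0 + 4·7^1 + 0·7^2 + 6·7^3
Factor λ_0 = (6, 6, 6, 0, 5, 0)
Factor λ_1 = (4, 1, 2, 3, 6, 4)
Factor λ_2 = (6, 6, 4, 0, 3, 0)
Factor λ_3 = (4, 4, 2, 5, 2, 6)

((6, 6, 6, 0, 5, 0), (4, 1, 2, 3, 6, 4), (6, 6, 4, 0, 3, 0), (4, 4, 2, 5, 2, 6))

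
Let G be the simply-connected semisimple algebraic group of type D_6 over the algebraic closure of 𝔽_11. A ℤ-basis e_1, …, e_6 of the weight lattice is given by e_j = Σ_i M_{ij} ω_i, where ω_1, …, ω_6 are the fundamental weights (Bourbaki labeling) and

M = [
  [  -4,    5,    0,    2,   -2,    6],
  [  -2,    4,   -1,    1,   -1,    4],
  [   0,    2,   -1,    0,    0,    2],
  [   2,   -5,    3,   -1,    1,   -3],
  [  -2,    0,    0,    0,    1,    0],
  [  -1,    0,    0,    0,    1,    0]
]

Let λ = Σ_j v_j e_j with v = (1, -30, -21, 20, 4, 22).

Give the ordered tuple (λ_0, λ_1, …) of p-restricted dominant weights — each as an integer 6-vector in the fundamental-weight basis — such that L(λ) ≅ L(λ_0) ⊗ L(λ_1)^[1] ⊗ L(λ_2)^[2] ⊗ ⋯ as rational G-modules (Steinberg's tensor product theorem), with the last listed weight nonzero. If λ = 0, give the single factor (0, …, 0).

ω-coordinates c = M·v, v = (1, -30, -21, 20, 4, 22):
  c_1 = -4*1 + 5*-30 + 0*-21 + 2*20 + -2*4 + 6*22 = 10
  c_2 = -2*1 + 4*-30 + -1*-21 + 1*20 + -1*4 + 4*22 = 3
  c_3 = 0*1 + 2*-30 + -1*-21 + 0*20 + 0*4 + 2*22 = 5
  c_4 = 2*1 + -5*-30 + 3*-21 + -1*20 + 1*4 + -3*22 = 7
  c_5 = -2*1 + 0*-30 + 0*-21 + 0*20 + 1*4 + 0*22 = 2
  c_6 = -1*1 + 0*-30 + 0*-21 + 0*20 + 1*4 + 0*22 = 3
Base-11 expansion of each c_i:
  c_1 = 10 = 10·11^0
  c_2 = 3 = 3·11^0
  c_3 = 5 = 5·11^0
  c_4 = 7 = 7·11^0
  c_5 = 2 = 2·11^0
  c_6 = 3 = 3·11^0
Factor λ_0 = (10, 3, 5, 7, 2, 3)

((10, 3, 5, 7, 2, 3),)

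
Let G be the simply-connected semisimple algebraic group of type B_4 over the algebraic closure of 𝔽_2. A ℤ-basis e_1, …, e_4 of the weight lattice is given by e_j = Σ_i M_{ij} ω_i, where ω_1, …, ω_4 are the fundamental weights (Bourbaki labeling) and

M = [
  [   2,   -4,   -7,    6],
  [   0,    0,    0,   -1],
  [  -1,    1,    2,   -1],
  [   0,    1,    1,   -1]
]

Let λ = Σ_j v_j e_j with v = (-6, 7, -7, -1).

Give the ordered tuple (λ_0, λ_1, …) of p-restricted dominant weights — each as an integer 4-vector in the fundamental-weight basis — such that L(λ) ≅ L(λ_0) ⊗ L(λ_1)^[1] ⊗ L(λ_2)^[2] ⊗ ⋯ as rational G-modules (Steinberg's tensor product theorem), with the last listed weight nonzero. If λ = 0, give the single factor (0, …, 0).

((1, 1, 0, 1), (1, 0, 0, 0))

Compute c_i = Σ_j M_{ij} v_j with v = (-6, 7, -7, -1):
  c_1 = 2*-6 + -4*7 + -7*-7 + 6*-1 = 3
  c_2 = 0*-6 + 0*7 + 0*-7 + -1*-1 = 1
  c_3 = -1*-6 + 1*7 + 2*-7 + -1*-1 = 0
  c_4 = 0*-6 + 1*7 + 1*-7 + -1*-1 = 1
Writing each c_i in base p = 2:
  c_1 = 3 = 1·2^0 + 1·2^1
  c_2 = 1 = 1·2^0
  c_3 = 0
  c_4 = 1 = 1·2^0
Factor λ_0 = (1, 1, 0, 1)
Factor λ_1 = (1, 0, 0, 0)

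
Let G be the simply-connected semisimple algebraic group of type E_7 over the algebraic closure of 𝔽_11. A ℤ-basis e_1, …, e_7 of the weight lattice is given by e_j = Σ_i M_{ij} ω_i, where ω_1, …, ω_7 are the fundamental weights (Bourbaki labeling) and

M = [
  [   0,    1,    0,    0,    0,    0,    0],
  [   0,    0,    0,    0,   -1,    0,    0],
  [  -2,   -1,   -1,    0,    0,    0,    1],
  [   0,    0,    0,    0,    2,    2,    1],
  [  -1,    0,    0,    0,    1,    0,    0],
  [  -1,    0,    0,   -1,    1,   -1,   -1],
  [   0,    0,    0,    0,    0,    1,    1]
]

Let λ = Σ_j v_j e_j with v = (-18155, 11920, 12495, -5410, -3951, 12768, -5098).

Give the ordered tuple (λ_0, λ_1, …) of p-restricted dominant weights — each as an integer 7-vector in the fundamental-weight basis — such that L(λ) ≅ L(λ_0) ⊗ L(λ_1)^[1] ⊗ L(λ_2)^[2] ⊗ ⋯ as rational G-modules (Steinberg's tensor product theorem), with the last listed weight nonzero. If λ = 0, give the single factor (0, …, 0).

((7, 2, 10, 7, 3, 9, 3), (5, 7, 1, 6, 4, 7, 4), (10, 10, 1, 4, 7, 10, 8), (8, 2, 5, 9, 10, 8, 5))

ω-coordinates c = M·v, v = (-18155, 11920, 12495, -5410, -3951, 12768, -5098):
  c_1 = (0)·(-18155) + (1)·(11920) + (0)·(12495) + (0)·(-5410) + (0)·(-3951) + (0)·(12768) + (0)·(-5098) = 11920
  c_2 = (0)·(-18155) + (0)·(11920) + (0)·(12495) + (0)·(-5410) + (-1)·(-3951) + (0)·(12768) + (0)·(-5098) = 3951
  c_3 = (-2)·(-18155) + (-1)·(11920) + (-1)·(12495) + (0)·(-5410) + (0)·(-3951) + (0)·(12768) + (1)·(-5098) = 6797
  c_4 = (0)·(-18155) + (0)·(11920) + (0)·(12495) + (0)·(-5410) + (2)·(-3951) + (2)·(12768) + (1)·(-5098) = 12536
  c_5 = (-1)·(-18155) + (0)·(11920) + (0)·(12495) + (0)·(-5410) + (1)·(-3951) + (0)·(12768) + (0)·(-5098) = 14204
  c_6 = (-1)·(-18155) + (0)·(11920) + (0)·(12495) + (-1)·(-5410) + (1)·(-3951) + (-1)·(12768) + (-1)·(-5098) = 11944
  c_7 = (0)·(-18155) + (0)·(11920) + (0)·(12495) + (0)·(-5410) + (0)·(-3951) + (1)·(12768) + (1)·(-5098) = 7670
Expand coordinatewise in base 11:
  c_1 = 11920 = 7·11^0 + 5·11^1 + 10·11^2 + 8·11^3
  c_2 = 3951 = 2·11^0 + 7·11^1 + 10·11^2 + 2·11^3
  c_3 = 6797 = 10·11^0 + 1·11^1 + 1·11^2 + 5·11^3
  c_4 = 12536 = 7·11^0 + 6·11^1 + 4·11^2 + 9·11^3
  c_5 = 14204 = 3·11^0 + 4·11^1 + 7·11^2 + 10·11^3
  c_6 = 11944 = 9·11^0 + 7·11^1 + 10·11^2 + 8·11^3
  c_7 = 7670 = 3·11^0 + 4·11^1 + 8·11^2 + 5·11^3
p-restricted factor λ_0 = (7, 2, 10, 7, 3, 9, 3)
p-restricted factor λ_1 = (5, 7, 1, 6, 4, 7, 4)
p-restricted factor λ_2 = (10, 10, 1, 4, 7, 10, 8)
p-restricted factor λ_3 = (8, 2, 5, 9, 10, 8, 5)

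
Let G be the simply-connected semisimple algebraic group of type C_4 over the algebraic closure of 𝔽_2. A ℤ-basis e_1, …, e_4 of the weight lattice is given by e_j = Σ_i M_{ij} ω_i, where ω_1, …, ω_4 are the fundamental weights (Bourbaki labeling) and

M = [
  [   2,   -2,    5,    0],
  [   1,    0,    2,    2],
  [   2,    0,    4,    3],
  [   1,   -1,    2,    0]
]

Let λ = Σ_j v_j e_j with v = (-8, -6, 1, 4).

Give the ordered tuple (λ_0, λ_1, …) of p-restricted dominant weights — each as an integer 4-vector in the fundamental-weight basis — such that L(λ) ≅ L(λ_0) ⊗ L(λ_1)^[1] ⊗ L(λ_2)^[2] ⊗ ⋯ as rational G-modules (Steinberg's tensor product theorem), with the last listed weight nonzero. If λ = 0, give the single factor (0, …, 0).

ω-coordinates c = M·v, v = (-8, -6, 1, 4):
  c_1 = (2)·(-8) + (-2)·(-6) + (5)·(1) + (0)·(4) = 1
  c_2 = (1)·(-8) + (0)·(-6) + (2)·(1) + (2)·(4) = 2
  c_3 = (2)·(-8) + (0)·(-6) + (4)·(1) + (3)·(4) = 0
  c_4 = (1)·(-8) + (-1)·(-6) + (2)·(1) + (0)·(4) = 0
Expand coordinatewise in base 2:
  c_1 = 1 = 1·2^0
  c_2 = 2 = 0·2^0 + 1·2^1
  c_3 = 0
  c_4 = 0
Factor λ_0 = (1, 0, 0, 0)
Factor λ_1 = (0, 1, 0, 0)

((1, 0, 0, 0), (0, 1, 0, 0))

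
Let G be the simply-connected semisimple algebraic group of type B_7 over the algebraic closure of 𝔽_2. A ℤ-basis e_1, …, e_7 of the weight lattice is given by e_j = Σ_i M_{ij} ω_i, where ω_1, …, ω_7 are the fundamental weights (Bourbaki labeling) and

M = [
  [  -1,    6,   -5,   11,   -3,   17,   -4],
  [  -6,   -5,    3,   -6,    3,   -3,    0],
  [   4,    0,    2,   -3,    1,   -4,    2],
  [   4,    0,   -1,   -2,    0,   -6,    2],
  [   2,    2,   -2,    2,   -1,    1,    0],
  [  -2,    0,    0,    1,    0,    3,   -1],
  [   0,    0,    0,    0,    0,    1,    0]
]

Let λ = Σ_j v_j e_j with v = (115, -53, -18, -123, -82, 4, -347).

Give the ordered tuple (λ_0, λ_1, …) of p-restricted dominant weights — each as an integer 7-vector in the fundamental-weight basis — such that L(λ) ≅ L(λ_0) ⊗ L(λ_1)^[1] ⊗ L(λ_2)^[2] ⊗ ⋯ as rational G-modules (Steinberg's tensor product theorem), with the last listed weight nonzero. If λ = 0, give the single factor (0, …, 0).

((0, 1, 1, 0, 0, 0, 0), (1, 0, 0, 1, 0, 1, 0), (1, 0, 0, 1, 0, 1, 1))

Change of basis e → ω: c = M·v where v = (115, -53, -18, -123, -82, 4, -347):
  c_1 = -1*115 + 6*-53 + -5*-18 + 11*-123 + -3*-82 + 17*4 + -4*-347 = 6
  c_2 = -6*115 + -5*-53 + 3*-18 + -6*-123 + 3*-82 + -3*4 + 0*-347 = 1
  c_3 = 4*115 + 0*-53 + 2*-18 + -3*-123 + 1*-82 + -4*4 + 2*-347 = 1
  c_4 = 4*115 + 0*-53 + -1*-18 + -2*-123 + 0*-82 + -6*4 + 2*-347 = 6
  c_5 = 2*115 + 2*-53 + -2*-18 + 2*-123 + -1*-82 + 1*4 + 0*-347 = 0
  c_6 = -2*115 + 0*-53 + 0*-18 + 1*-123 + 0*-82 + 3*4 + -1*-347 = 6
  c_7 = 0*115 + 0*-53 + 0*-18 + 0*-123 + 0*-82 + 1*4 + 0*-347 = 4
Base-2 expansion of each c_i:
  c_1 = 6 = 0·2^0 + 1·2^1 + 1·2^2
  c_2 = 1 = 1·2^0
  c_3 = 1 = 1·2^0
  c_4 = 6 = 0·2^0 + 1·2^1 + 1·2^2
  c_5 = 0
  c_6 = 6 = 0·2^0 + 1·2^1 + 1·2^2
  c_7 = 4 = 0·2^0 + 0·2^1 + 1·2^2
p-restricted factor λ_0 = (0, 1, 1, 0, 0, 0, 0)
p-restricted factor λ_1 = (1, 0, 0, 1, 0, 1, 0)
p-restricted factor λ_2 = (1, 0, 0, 1, 0, 1, 1)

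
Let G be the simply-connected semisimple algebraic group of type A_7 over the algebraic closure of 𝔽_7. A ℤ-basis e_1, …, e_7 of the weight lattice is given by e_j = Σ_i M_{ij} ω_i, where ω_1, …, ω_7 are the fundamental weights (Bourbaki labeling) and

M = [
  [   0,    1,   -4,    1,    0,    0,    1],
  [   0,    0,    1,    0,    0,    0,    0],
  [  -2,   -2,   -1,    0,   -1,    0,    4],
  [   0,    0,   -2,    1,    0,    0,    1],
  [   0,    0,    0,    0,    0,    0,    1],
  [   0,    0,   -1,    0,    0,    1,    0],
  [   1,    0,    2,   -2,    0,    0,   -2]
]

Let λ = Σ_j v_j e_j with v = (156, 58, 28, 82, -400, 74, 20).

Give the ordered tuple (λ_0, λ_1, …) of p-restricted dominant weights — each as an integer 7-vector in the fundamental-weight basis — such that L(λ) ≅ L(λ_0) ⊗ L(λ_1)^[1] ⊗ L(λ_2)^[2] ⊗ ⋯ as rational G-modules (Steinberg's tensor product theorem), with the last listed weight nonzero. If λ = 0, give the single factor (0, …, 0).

Compute c_i = Σ_j M_{ij} v_j with v = (156, 58, 28, 82, -400, 74, 20):
  c_1 = 0*156 + 1*58 + -4*28 + 1*82 + 0*-400 + 0*74 + 1*20 = 48
  c_2 = 0*156 + 0*58 + 1*28 + 0*82 + 0*-400 + 0*74 + 0*20 = 28
  c_3 = -2*156 + -2*58 + -1*28 + 0*82 + -1*-400 + 0*74 + 4*20 = 24
  c_4 = 0*156 + 0*58 + -2*28 + 1*82 + 0*-400 + 0*74 + 1*20 = 46
  c_5 = 0*156 + 0*58 + 0*28 + 0*82 + 0*-400 + 0*74 + 1*20 = 20
  c_6 = 0*156 + 0*58 + -1*28 + 0*82 + 0*-400 + 1*74 + 0*20 = 46
  c_7 = 1*156 + 0*58 + 2*28 + -2*82 + 0*-400 + 0*74 + -2*20 = 8
Expand coordinatewise in base 7:
  c_1 = 48 = 6·7^0 + 6·7^1
  c_2 = 28 = 0·7^0 + 4·7^1
  c_3 = 24 = 3·7^0 + 3·7^1
  c_4 = 46 = 4·7^0 + 6·7^1
  c_5 = 20 = 6·7^0 + 2·7^1
  c_6 = 46 = 4·7^0 + 6·7^1
  c_7 = 8 = 1·7^0 + 1·7^1
p-restricted factor λ_0 = (6, 0, 3, 4, 6, 4, 1)
p-restricted factor λ_1 = (6, 4, 3, 6, 2, 6, 1)

((6, 0, 3, 4, 6, 4, 1), (6, 4, 3, 6, 2, 6, 1))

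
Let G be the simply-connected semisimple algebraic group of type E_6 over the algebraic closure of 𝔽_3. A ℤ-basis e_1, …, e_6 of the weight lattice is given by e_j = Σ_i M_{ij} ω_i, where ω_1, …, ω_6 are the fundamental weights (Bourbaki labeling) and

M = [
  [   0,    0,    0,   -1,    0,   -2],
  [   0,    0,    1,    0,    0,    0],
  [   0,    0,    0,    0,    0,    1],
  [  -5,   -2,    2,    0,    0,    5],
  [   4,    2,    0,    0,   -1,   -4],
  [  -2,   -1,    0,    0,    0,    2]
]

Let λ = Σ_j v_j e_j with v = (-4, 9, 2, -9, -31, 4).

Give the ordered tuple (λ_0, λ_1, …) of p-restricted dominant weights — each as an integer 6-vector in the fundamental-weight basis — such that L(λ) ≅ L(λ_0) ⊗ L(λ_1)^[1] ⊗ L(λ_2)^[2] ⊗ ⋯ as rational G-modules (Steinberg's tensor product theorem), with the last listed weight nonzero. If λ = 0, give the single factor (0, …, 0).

((1, 2, 1, 2, 2, 1), (0, 0, 1, 2, 2, 2), (0, 0, 0, 2, 1, 0))

Converting to the ω-basis (c_i = row i of M dotted with v = (-4, 9, 2, -9, -31, 4)):
  c_1 = (0)·(-4) + 0·9 + 0·2 + (-1)·(-9) + (0)·(-31) + (-2)·(4) = 1
  c_2 = (0)·(-4) + 0·9 + 1·2 + (0)·(-9) + (0)·(-31) + 0·4 = 2
  c_3 = (0)·(-4) + 0·9 + 0·2 + (0)·(-9) + (0)·(-31) + 1·4 = 4
  c_4 = (-5)·(-4) + (-2)·(9) + 2·2 + (0)·(-9) + (0)·(-31) + 5·4 = 26
  c_5 = (4)·(-4) + 2·9 + 0·2 + (0)·(-9) + (-1)·(-31) + (-4)·(4) = 17
  c_6 = (-2)·(-4) + (-1)·(9) + 0·2 + (0)·(-9) + (0)·(-31) + 2·4 = 7
p = 3; digits c_i = Σ_j d_{ij}·3^j, 0 ≤ d_{ij} < 3:
  c_1 = 1 = 1·3^0
  c_2 = 2 = 2·3^0
  c_3 = 4 = 1·3^0 + 1·3^1
  c_4 = 26 = 2·3^0 + 2·3^1 + 2·3^2
  c_5 = 17 = 2·3^0 + 2·3^1 + 1·3^2
  c_6 = 7 = 1·3^0 + 2·3^1
Factor λ_0 = (1, 2, 1, 2, 2, 1)
Factor λ_1 = (0, 0, 1, 2, 2, 2)
Factor λ_2 = (0, 0, 0, 2, 1, 0)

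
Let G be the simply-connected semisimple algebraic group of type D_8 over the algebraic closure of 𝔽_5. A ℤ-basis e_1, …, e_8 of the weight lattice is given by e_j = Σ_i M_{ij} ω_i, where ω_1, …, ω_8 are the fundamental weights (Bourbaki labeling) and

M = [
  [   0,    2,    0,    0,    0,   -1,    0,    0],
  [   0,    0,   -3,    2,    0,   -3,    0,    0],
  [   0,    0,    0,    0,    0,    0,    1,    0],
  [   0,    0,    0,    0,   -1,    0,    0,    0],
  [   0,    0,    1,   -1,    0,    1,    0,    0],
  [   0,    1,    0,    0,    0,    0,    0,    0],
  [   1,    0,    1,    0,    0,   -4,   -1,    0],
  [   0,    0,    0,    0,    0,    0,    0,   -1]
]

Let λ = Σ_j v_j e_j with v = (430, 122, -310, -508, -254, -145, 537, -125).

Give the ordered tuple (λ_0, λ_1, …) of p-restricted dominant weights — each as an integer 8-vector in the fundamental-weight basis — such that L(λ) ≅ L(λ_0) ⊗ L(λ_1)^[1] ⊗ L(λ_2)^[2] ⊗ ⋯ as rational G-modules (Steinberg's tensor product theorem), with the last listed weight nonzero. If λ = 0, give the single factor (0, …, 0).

((4, 4, 2, 4, 3, 2, 3, 0), (2, 4, 2, 0, 0, 4, 2, 0), (0, 3, 1, 0, 2, 4, 1, 0), (3, 2, 4, 2, 0, 0, 1, 1))

Change of basis e → ω: c = M·v where v = (430, 122, -310, -508, -254, -145, 537, -125):
  c_1 = (0)·(430) + (2)·(122) + (0)·(-310) + (0)·(-508) + (0)·(-254) + (-1)·(-145) + (0)·(537) + (0)·(-125) = 389
  c_2 = (0)·(430) + (0)·(122) + (-3)·(-310) + (2)·(-508) + (0)·(-254) + (-3)·(-145) + (0)·(537) + (0)·(-125) = 349
  c_3 = (0)·(430) + (0)·(122) + (0)·(-310) + (0)·(-508) + (0)·(-254) + (0)·(-145) + (1)·(537) + (0)·(-125) = 537
  c_4 = (0)·(430) + (0)·(122) + (0)·(-310) + (0)·(-508) + (-1)·(-254) + (0)·(-145) + (0)·(537) + (0)·(-125) = 254
  c_5 = (0)·(430) + (0)·(122) + (1)·(-310) + (-1)·(-508) + (0)·(-254) + (1)·(-145) + (0)·(537) + (0)·(-125) = 53
  c_6 = (0)·(430) + (1)·(122) + (0)·(-310) + (0)·(-508) + (0)·(-254) + (0)·(-145) + (0)·(537) + (0)·(-125) = 122
  c_7 = (1)·(430) + (0)·(122) + (1)·(-310) + (0)·(-508) + (0)·(-254) + (-4)·(-145) + (-1)·(537) + (0)·(-125) = 163
  c_8 = (0)·(430) + (0)·(122) + (0)·(-310) + (0)·(-508) + (0)·(-254) + (0)·(-145) + (0)·(537) + (-1)·(-125) = 125
p = 5; digits c_i = Σ_j d_{ij}·5^j, 0 ≤ d_{ij} < 5:
  c_1 = 389 = 4·5^0 + 2·5^1 + 0·5^2 + 3·5^3
  c_2 = 349 = 4·5^0 + 4·5^1 + 3·5^2 + 2·5^3
  c_3 = 537 = 2·5^0 + 2·5^1 + 1·5^2 + 4·5^3
  c_4 = 254 = 4·5^0 + 0·5^1 + 0·5^2 + 2·5^3
  c_5 = 53 = 3·5^0 + 0·5^1 + 2·5^2
  c_6 = 122 = 2·5^0 + 4·5^1 + 4·5^2
  c_7 = 163 = 3·5^0 + 2·5^1 + 1·5^2 + 1·5^3
  c_8 = 125 = 0·5^0 + 0·5^1 + 0·5^2 + 1·5^3
p-restricted factor λ_0 = (4, 4, 2, 4, 3, 2, 3, 0)
p-restricted factor λ_1 = (2, 4, 2, 0, 0, 4, 2, 0)
p-restricted factor λ_2 = (0, 3, 1, 0, 2, 4, 1, 0)
p-restricted factor λ_3 = (3, 2, 4, 2, 0, 0, 1, 1)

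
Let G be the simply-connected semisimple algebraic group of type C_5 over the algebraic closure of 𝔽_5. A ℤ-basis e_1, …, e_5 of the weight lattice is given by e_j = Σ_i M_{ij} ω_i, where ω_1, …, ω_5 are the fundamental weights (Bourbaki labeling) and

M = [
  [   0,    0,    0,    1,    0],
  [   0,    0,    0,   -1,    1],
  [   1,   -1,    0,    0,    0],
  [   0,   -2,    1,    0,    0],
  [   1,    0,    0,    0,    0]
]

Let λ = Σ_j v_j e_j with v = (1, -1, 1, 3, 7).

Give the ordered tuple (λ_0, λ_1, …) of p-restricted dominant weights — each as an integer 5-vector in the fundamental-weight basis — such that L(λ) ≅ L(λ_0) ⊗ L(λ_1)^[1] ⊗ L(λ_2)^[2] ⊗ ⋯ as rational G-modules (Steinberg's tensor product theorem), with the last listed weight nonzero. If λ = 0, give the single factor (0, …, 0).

In the fundamental-weight basis, λ has coordinates c = M·v (v = (1, -1, 1, 3, 7)):
  c_1 = 0·1 + (0)·(-1) + 0·1 + 1·3 + 0·7 = 3
  c_2 = 0·1 + (0)·(-1) + 0·1 + (-1)·(3) + 1·7 = 4
  c_3 = 1·1 + (-1)·(-1) + 0·1 + 0·3 + 0·7 = 2
  c_4 = 0·1 + (-2)·(-1) + 1·1 + 0·3 + 0·7 = 3
  c_5 = 1·1 + (0)·(-1) + 0·1 + 0·3 + 0·7 = 1
p = 5; digits c_i = Σ_j d_{ij}·5^j, 0 ≤ d_{ij} < 5:
  c_1 = 3 = 3·5^0
  c_2 = 4 = 4·5^0
  c_3 = 2 = 2·5^0
  c_4 = 3 = 3·5^0
  c_5 = 1 = 1·5^0
Factor λ_0 = (3, 4, 2, 3, 1)

((3, 4, 2, 3, 1),)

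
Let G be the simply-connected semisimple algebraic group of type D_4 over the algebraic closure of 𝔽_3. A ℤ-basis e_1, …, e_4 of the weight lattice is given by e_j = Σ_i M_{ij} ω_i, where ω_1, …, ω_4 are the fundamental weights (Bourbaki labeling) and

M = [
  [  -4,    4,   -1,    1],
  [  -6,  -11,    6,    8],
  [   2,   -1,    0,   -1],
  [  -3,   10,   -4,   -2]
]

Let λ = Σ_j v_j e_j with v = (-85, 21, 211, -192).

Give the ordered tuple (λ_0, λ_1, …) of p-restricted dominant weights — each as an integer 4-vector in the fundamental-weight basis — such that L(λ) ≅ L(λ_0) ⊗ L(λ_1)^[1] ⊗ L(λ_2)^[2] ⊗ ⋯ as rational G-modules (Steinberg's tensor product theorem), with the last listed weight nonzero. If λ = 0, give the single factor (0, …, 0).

Change of basis e → ω: c = M·v where v = (-85, 21, 211, -192):
  c_1 = -4*-85 + 4*21 + -1*211 + 1*-192 = 21
  c_2 = -6*-85 + -11*21 + 6*211 + 8*-192 = 9
  c_3 = 2*-85 + -1*21 + 0*211 + -1*-192 = 1
  c_4 = -3*-85 + 10*21 + -4*211 + -2*-192 = 5
p = 3; digits c_i = Σ_j d_{ij}·3^j, 0 ≤ d_{ij} < 3:
  c_1 = 21 = 0·3^0 + 1·3^1 + 2·3^2
  c_2 = 9 = 0·3^0 + 0·3^1 + 1·3^2
  c_3 = 1 = 1·3^0
  c_4 = 5 = 2·3^0 + 1·3^1
Factor λ_0 = (0, 0, 1, 2)
Factor λ_1 = (1, 0, 0, 1)
Factor λ_2 = (2, 1, 0, 0)

((0, 0, 1, 2), (1, 0, 0, 1), (2, 1, 0, 0))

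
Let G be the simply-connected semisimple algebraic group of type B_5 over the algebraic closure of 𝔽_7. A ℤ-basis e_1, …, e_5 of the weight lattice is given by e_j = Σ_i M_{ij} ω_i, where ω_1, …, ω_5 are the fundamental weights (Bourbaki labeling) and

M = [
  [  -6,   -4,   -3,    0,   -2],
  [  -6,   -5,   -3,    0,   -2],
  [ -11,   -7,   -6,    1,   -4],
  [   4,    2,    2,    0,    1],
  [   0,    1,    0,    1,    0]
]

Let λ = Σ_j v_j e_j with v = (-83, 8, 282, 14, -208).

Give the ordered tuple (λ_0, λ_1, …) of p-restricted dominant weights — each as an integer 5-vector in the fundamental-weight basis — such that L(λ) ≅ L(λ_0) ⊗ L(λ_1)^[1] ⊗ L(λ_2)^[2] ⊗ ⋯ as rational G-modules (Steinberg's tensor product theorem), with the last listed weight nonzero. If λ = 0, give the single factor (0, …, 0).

Converting to the ω-basis (c_i = row i of M dotted with v = (-83, 8, 282, 14, -208)):
  c_1 = (-6)·(-83) + (-4)·(8) + (-3)·(282) + 0·14 + (-2)·(-208) = 36
  c_2 = (-6)·(-83) + (-5)·(8) + (-3)·(282) + 0·14 + (-2)·(-208) = 28
  c_3 = (-11)·(-83) + (-7)·(8) + (-6)·(282) + 1·14 + (-4)·(-208) = 11
  c_4 = (4)·(-83) + 2·8 + 2·282 + 0·14 + (1)·(-208) = 40
  c_5 = (0)·(-83) + 1·8 + 0·282 + 1·14 + (0)·(-208) = 22
p = 7; digits c_i = Σ_j d_{ij}·7^j, 0 ≤ d_{ij} < 7:
  c_1 = 36 = 1·7^0 + 5·7^1
  c_2 = 28 = 0·7^0 + 4·7^1
  c_3 = 11 = 4·7^0 + 1·7^1
  c_4 = 40 = 5·7^0 + 5·7^1
  c_5 = 22 = 1·7^0 + 3·7^1
Factor λ_0 = (1, 0, 4, 5, 1)
Factor λ_1 = (5, 4, 1, 5, 3)

((1, 0, 4, 5, 1), (5, 4, 1, 5, 3))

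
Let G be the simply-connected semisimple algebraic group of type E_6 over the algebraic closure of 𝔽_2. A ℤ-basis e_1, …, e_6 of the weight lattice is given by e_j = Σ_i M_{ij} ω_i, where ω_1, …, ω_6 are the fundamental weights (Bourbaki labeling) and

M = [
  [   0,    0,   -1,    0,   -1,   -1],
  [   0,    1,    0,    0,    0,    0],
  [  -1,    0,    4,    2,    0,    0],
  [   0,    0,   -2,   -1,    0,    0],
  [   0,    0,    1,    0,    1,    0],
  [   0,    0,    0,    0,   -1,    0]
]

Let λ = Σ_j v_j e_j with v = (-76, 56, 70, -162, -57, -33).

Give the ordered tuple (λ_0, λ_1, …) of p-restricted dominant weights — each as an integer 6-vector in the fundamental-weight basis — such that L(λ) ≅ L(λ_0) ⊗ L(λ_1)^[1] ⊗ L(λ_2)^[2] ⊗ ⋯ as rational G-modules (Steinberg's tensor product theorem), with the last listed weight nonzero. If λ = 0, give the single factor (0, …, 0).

Change of basis e → ω: c = M·v where v = (-76, 56, 70, -162, -57, -33):
  c_1 = (0)·(-76) + 0·56 + (-1)·(70) + (0)·(-162) + (-1)·(-57) + (-1)·(-33) = 20
  c_2 = (0)·(-76) + 1·56 + 0·70 + (0)·(-162) + (0)·(-57) + (0)·(-33) = 56
  c_3 = (-1)·(-76) + 0·56 + 4·70 + (2)·(-162) + (0)·(-57) + (0)·(-33) = 32
  c_4 = (0)·(-76) + 0·56 + (-2)·(70) + (-1)·(-162) + (0)·(-57) + (0)·(-33) = 22
  c_5 = (0)·(-76) + 0·56 + 1·70 + (0)·(-162) + (1)·(-57) + (0)·(-33) = 13
  c_6 = (0)·(-76) + 0·56 + 0·70 + (0)·(-162) + (-1)·(-57) + (0)·(-33) = 57
Expand coordinatewise in base 2:
  c_1 = 20 = 0·2^0 + 0·2^1 + 1·2^2 + 0·2^3 + 1·2^4
  c_2 = 56 = 0·2^0 + 0·2^1 + 0·2^2 + 1·2^3 + 1·2^4 + 1·2^5
  c_3 = 32 = 0·2^0 + 0·2^1 + 0·2^2 + 0·2^3 + 0·2^4 + 1·2^5
  c_4 = 22 = 0·2^0 + 1·2^1 + 1·2^2 + 0·2^3 + 1·2^4
  c_5 = 13 = 1·2^0 + 0·2^1 + 1·2^2 + 1·2^3
  c_6 = 57 = 1·2^0 + 0·2^1 + 0·2^2 + 1·2^3 + 1·2^4 + 1·2^5
λ_0 = (0, 0, 0, 0, 1, 1)
λ_1 = (0, 0, 0, 1, 0, 0)
λ_2 = (1, 0, 0, 1, 1, 0)
λ_3 = (0, 1, 0, 0, 1, 1)
λ_4 = (1, 1, 0, 1, 0, 1)
λ_5 = (0, 1, 1, 0, 0, 1)

((0, 0, 0, 0, 1, 1), (0, 0, 0, 1, 0, 0), (1, 0, 0, 1, 1, 0), (0, 1, 0, 0, 1, 1), (1, 1, 0, 1, 0, 1), (0, 1, 1, 0, 0, 1))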